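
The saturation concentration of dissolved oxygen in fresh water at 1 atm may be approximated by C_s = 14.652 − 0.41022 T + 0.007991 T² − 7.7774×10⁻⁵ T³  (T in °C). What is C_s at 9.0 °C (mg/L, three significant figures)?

C_s = 14.652 − 0.41022×9.0 + 0.007991×9.0² − 7.7774×10⁻⁵×9.0³ = 11.55 mg/L.

C_s ≈ 11.6 mg/L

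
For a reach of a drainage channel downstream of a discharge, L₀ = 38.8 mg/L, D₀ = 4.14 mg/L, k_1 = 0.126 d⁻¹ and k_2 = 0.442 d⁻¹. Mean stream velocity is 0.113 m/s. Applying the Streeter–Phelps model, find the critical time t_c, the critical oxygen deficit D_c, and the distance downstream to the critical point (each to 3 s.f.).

At the critical point dD/dt = 0, so k_1 L₀ e^(−k_1 t) = k_2 D. Substituting D(t) from the Streeter–Phelps equation and solving for t gives
t_c = ln[(k_2/k_1)(1 − D₀(k_2−k_1)/(k_1 L₀))] / (k_2−k_1).
Here k_2−k_1 = 0.3160 d⁻¹ and 1 − D₀(k_2−k_1)/(k_1 L₀) = 1 − 4.14×0.3160/(0.126×38.8) = 0.7324, so
t_c = ln(3.508 × 0.7324) / 0.3160 = 0.9436 / 0.3160 = 2.986 d.
L(t_c) = L₀ e^(−k_1 t_c) = 38.8 × 0.6864 = 26.63 mg/L, and at the critical point k_2 D_c = k_1 L, so D_c = (0.126/0.442) × 26.63 = 7.592 mg/L.
x_c = v t_c = 0.113 m/s × 2.986 d × 86400 s/d = 29150 m ≈ 29.2 km.

t_c ≈ 2.99 d; D_c ≈ 7.59 mg/L; x_c ≈ 29.2 km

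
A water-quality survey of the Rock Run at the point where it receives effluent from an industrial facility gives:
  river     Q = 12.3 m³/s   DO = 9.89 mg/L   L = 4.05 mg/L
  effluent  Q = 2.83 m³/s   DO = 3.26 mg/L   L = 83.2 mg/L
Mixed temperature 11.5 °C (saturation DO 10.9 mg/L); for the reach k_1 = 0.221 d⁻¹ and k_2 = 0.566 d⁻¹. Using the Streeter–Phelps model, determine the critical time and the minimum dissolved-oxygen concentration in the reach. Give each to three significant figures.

t_c ≈ 2.13 d; minimum DO ≈ 6.30 mg/L

Mixed DO = (12.3×9.89 + 2.83×3.26)/(12.3+2.83) = 130.9/15.13 = 8.650 mg/L.
Mixed L₀ = (12.3×4.05 + 2.83×83.2)/(15.13) = 285.3/15.13 = 18.85 mg/L.
Initial deficit D₀ = C_s − DO₀ = 10.9 − 8.650 = 2.250 mg/L.
t_c = (1/0.3450) ln[(0.566/0.221)(1 − 2.250×0.3450/(0.221×18.85))] = 2.899 × ln(2.084) = 2.128 d.
D_c = (0.221/0.566) × 18.85 × e^(−0.221×2.128) = 0.3905 × 18.85 × 0.6248 = 4.600 mg/L.
Minimum DO = 10.9 − 4.600 = 6.300 mg/L.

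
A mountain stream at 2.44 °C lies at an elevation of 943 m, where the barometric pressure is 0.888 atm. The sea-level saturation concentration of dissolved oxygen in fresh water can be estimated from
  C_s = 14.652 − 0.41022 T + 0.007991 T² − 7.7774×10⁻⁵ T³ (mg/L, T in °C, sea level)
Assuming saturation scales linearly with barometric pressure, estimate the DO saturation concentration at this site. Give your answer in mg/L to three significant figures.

At sea level: C_s = 14.652 − 0.41022×2.44 + 0.007991×2.44² − 7.7774×10⁻⁵×2.44³ = 13.70 mg/L.
Pressure correction: C_s' = 13.70 × 0.888 = 12.16 mg/L.

C_s ≈ 12.2 mg/L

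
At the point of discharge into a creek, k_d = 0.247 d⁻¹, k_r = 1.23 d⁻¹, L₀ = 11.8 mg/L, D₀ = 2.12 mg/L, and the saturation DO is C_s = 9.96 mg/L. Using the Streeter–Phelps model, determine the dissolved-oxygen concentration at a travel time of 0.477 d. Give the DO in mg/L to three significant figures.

DO ≈ 7.79 mg/L

k_d L₀/(k_r−k_d) = 0.247×11.8/(1.23−0.247) = 2.915/0.9830 = 2.965 mg/L.
e^(−k_d t) = e^(−0.247×0.4770) = 0.8889; e^(−k_r t) = e^(−1.23×0.4770) = 0.5562.
D = 2.965 × (0.8889 − 0.5562) + 2.12 × 0.5562 = 0.9865 + 1.179 = 2.166 mg/L.
DO = C_s − D = 9.96 − 2.166 = 7.794 mg/L.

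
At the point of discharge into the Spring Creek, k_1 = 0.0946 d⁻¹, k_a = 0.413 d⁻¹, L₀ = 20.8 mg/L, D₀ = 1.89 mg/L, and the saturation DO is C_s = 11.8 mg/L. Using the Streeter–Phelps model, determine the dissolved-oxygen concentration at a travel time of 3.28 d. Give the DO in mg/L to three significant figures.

k_1 L₀/(k_a−k_1) = 0.0946×20.8/(0.413−0.0946) = 1.968/0.3184 = 6.180 mg/L.
e^(−k_1 t) = e^(−0.0946×3.280) = 0.7332; e^(−k_a t) = e^(−0.413×3.280) = 0.2580.
D = 6.180 × (0.7332 − 0.2580) + 1.89 × 0.2580 = 2.937 + 0.4877 = 3.424 mg/L.
DO = C_s − D = 11.8 − 3.424 = 8.376 mg/L.

DO ≈ 8.38 mg/L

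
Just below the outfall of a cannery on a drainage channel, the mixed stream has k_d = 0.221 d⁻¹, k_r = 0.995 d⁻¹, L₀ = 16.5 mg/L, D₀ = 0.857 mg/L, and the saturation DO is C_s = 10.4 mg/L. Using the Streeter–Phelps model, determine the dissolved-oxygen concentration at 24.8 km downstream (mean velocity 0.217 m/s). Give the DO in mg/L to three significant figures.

Travel time t = x/v = 24.8 km / (0.217 m/s) = 24800 m / 0.217 m/s = 114300 s = 1.323 d.
k_d L₀/(k_r−k_d) = 0.221×16.5/(0.995−0.221) = 3.647/0.7740 = 4.711 mg/L.
e^(−k_d t) = e^(−0.221×1.323) = 0.7465; e^(−k_r t) = e^(−0.995×1.323) = 0.2682.
D = 4.711 × (0.7465 − 0.2682) + 0.857 × 0.2682 = 2.254 + 0.2298 = 2.483 mg/L.
DO = C_s − D = 10.4 − 2.483 = 7.917 mg/L.

DO ≈ 7.92 mg/L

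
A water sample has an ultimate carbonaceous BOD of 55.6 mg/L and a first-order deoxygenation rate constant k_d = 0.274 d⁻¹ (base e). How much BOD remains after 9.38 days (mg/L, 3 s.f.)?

L ≈ 4.25 mg/L

L_t = L₀ e^(−k_d t) = 55.6 × e^(−0.274×9.38) = 55.6 × 0.07653 = 4.255 mg/L.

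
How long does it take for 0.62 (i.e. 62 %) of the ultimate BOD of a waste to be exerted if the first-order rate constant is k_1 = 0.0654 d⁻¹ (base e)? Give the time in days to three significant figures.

t ≈ 14.8 d

y/L₀ = 1 − e^(−k_1 t) = 0.62 ⇒ e^(−k_1 t) = 0.380
t = −ln(0.380) / 0.0654 = 0.9676 / 0.0654 = 14.79 d.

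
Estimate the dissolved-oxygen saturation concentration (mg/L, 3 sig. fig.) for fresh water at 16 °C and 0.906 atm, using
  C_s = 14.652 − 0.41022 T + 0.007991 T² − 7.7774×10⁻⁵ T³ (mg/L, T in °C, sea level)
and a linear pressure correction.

At sea level: C_s = 14.652 − 0.41022×16 + 0.007991×16² − 7.7774×10⁻⁵×16³ = 9.816 mg/L.
Pressure correction: C_s' = 9.816 × 0.906 = 8.893 mg/L.

C_s ≈ 8.89 mg/L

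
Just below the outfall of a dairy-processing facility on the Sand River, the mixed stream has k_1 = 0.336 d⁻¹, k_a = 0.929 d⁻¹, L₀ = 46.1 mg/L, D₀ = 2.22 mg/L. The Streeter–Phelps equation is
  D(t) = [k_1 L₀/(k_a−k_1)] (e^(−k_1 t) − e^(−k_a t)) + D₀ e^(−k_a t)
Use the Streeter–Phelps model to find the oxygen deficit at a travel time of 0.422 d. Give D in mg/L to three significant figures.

k_1 L₀/(k_a−k_1) = 0.336×46.1/(0.929−0.336) = 15.49/0.5930 = 26.12 mg/L.
e^(−k_1 t) = e^(−0.336×0.4220) = 0.8678; e^(−k_a t) = e^(−0.929×0.4220) = 0.6757.
D = 26.12 × (0.8678 − 0.6757) + 2.22 × 0.6757 = 5.018 + 1.500 = 6.518 mg/L.

D ≈ 6.52 mg/L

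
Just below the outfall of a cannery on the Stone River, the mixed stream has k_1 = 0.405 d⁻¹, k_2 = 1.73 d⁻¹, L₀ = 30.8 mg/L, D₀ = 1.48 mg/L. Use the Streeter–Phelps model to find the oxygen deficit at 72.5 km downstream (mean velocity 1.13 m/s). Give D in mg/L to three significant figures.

Travel time t = x/v = 72.5 km / (1.13 m/s) = 72500 m / 1.13 m/s = 64160 s = 0.7426 d.
k_1 L₀/(k_2−k_1) = 0.405×30.8/(1.73−0.405) = 12.47/1.325 = 9.414 mg/L.
e^(−k_1 t) = e^(−0.405×0.7426) = 0.7403; e^(−k_2 t) = e^(−1.73×0.7426) = 0.2767.
D = 9.414 × (0.7403 − 0.2767) + 1.48 × 0.2767 = 4.364 + 0.4096 = 4.773 mg/L.

D ≈ 4.77 mg/L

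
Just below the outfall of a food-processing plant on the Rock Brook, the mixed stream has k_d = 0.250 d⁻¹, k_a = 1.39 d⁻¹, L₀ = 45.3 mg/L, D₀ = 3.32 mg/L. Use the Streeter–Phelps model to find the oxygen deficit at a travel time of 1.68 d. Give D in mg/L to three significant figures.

D ≈ 5.89 mg/L

k_d L₀/(k_a−k_d) = 0.250×45.3/(1.39−0.250) = 11.32/1.140 = 9.934 mg/L.
e^(−k_d t) = e^(−0.250×1.680) = 0.6570; e^(−k_a t) = e^(−1.39×1.680) = 0.09679.
D = 9.934 × (0.6570 − 0.09679) + 3.32 × 0.09679 = 5.566 + 0.3213 = 5.887 mg/L.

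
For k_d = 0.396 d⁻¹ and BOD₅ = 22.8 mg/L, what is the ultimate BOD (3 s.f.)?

L₀ ≈ 26.5 mg/L

BOD₅ = L₀(1 − e^(−5k_d)) ⇒ L₀ = BOD₅ / (1 − e^(−5×0.396))
= 22.8 / (1 − 0.1381) = 22.8 / 0.8619 = 26.45 mg/L.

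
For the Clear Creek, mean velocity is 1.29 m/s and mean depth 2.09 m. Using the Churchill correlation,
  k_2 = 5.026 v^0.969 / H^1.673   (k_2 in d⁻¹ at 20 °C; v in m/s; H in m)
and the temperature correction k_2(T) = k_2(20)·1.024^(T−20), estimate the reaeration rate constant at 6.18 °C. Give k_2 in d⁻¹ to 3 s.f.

k_2(20) = 5.026 × 1.29^0.969 / 2.09^1.673 = 5.026 × 1.280 / 3.432 = 1.874 d⁻¹.
k_2(6.18) = 1.874 × 1.024^(6.18−20) = 1.874 × 0.7205 = 1.350 d⁻¹.

k_2 ≈ 1.35 d⁻¹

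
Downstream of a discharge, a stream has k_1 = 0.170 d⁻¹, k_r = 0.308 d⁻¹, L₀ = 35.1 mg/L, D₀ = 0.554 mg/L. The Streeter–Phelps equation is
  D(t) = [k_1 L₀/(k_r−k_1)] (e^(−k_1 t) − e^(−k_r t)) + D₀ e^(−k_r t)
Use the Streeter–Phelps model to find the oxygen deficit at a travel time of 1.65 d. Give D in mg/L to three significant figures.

D ≈ 6.98 mg/L

k_1 L₀/(k_r−k_1) = 0.170×35.1/(0.308−0.170) = 5.967/0.1380 = 43.24 mg/L.
e^(−k_1 t) = e^(−0.170×1.650) = 0.7554; e^(−k_r t) = e^(−0.308×1.650) = 0.6016.
D = 43.24 × (0.7554 − 0.6016) + 0.554 × 0.6016 = 6.651 + 0.3333 = 6.985 mg/L.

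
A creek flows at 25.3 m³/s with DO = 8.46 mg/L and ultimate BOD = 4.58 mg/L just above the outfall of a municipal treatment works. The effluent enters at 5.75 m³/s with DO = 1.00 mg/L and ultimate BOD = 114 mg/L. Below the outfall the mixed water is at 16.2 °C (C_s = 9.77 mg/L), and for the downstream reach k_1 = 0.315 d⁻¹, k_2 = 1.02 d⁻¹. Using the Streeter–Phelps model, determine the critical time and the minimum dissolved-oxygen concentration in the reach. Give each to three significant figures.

t_c ≈ 1.27 d; minimum DO ≈ 4.63 mg/L

Mixed DO = (25.3×8.46 + 5.75×1.00)/(25.3+5.75) = 219.8/31.05 = 7.079 mg/L.
Mixed L₀ = (25.3×4.58 + 5.75×114)/(31.05) = 771.4/31.05 = 24.84 mg/L.
Initial deficit D₀ = C_s − DO₀ = 9.77 − 7.079 = 2.691 mg/L.
t_c = (1/0.7050) ln[(1.02/0.315)(1 − 2.691×0.7050/(0.315×24.84))] = 1.418 × ln(2.453) = 1.273 d.
D_c = (0.315/1.02) × 24.84 × e^(−0.315×1.273) = 0.3088 × 24.84 × 0.6697 = 5.138 mg/L.
Minimum DO = 9.77 − 5.138 = 4.632 mg/L.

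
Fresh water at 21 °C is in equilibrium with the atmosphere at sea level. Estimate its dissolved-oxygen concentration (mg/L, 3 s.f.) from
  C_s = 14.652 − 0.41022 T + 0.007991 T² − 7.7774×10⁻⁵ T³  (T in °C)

C_s = 14.652 − 0.41022×21 + 0.007991×21² − 7.7774×10⁻⁵×21³ = 8.841 mg/L.

C_s ≈ 8.84 mg/L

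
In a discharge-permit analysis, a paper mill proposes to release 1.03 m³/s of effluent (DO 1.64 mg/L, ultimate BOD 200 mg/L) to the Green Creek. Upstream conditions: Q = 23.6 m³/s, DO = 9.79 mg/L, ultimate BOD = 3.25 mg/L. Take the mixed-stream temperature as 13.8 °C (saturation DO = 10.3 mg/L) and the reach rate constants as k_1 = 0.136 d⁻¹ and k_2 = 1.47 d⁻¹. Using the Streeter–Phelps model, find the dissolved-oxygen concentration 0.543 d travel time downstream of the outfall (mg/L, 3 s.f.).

Mixed DO = (23.6×9.79 + 1.03×1.64)/(23.6+1.03) = 232.7/24.63 = 9.449 mg/L.
Mixed L₀ = (23.6×3.25 + 1.03×200)/(24.63) = 282.7/24.63 = 11.48 mg/L.
Initial deficit D₀ = C_s − DO₀ = 10.3 − 9.449 = 0.8508 mg/L.
D(0.543) = [0.136×11.48/(1.47−0.136)](e^(−0.136×0.543) − e^(−1.47×0.543)) + 0.8508 e^(−1.47×0.543)
= 1.170 × (0.9288 − 0.4501) + 0.8508 × 0.4501 = 0.9431 mg/L.
DO = 10.3 − 0.9431 = 9.357 mg/L.

DO ≈ 9.36 mg/L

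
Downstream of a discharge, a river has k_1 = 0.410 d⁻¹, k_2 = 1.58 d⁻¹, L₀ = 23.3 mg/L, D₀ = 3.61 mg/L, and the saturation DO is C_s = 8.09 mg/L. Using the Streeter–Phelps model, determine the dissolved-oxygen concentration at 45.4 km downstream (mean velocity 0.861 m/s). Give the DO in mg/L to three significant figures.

DO ≈ 3.47 mg/L

Travel time t = x/v = 45.4 km / (0.861 m/s) = 45400 m / 0.861 m/s = 52730 s = 0.6103 d.
k_1 L₀/(k_2−k_1) = 0.410×23.3/(1.58−0.410) = 9.553/1.170 = 8.165 mg/L.
e^(−k_1 t) = e^(−0.410×0.6103) = 0.7786; e^(−k_2 t) = e^(−1.58×0.6103) = 0.3813.
D = 8.165 × (0.7786 − 0.3813) + 3.61 × 0.3813 = 3.244 + 1.376 = 4.621 mg/L.
DO = C_s − D = 8.09 − 4.621 = 3.469 mg/L.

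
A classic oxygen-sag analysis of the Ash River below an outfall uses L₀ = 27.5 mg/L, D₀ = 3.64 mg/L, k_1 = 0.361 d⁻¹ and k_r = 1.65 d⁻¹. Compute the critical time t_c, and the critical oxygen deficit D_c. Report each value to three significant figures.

t_c ≈ 0.683 d; D_c ≈ 4.70 mg/L

At the critical point dD/dt = 0, so k_1 L₀ e^(−k_1 t) = k_r D. Substituting D(t) from the Streeter–Phelps equation and solving for t gives
t_c = ln[(k_r/k_1)(1 − D₀(k_r−k_1)/(k_1 L₀))] / (k_r−k_1).
Here k_r−k_1 = 1.289 d⁻¹ and 1 − D₀(k_r−k_1)/(k_1 L₀) = 1 − 3.64×1.289/(0.361×27.5) = 0.5274, so
t_c = ln(4.571 × 0.5274) / 1.289 = 0.8798 / 1.289 = 0.6826 d.
D_c = (k_1/k_r) L₀ e^(−k_1 t_c) = (0.361/1.65) × 27.5 × e^(−0.361×0.6826) = 0.2188 × 27.5 × 0.7816 = 4.703 mg/L.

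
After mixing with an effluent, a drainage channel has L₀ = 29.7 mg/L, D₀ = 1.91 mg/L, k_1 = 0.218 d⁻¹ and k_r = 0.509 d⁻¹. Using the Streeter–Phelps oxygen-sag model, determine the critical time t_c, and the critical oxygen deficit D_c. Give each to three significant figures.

t_c = [1/(k_r−k_1)] ln[(k_r/k_1)(1 − D₀(k_r−k_1)/(k_1 L₀))]
= [1/(0.509−0.218)] ln[(0.509/0.218)(1 − 1.91×0.2910/(0.218×29.7))]
= (1/0.2910) ln[2.335 × 0.9142] = 3.436 × ln(2.134) = 3.436 × 0.7582 = 2.605 d.
L(t_c) = L₀ e^(−k_1 t_c) = 29.7 × 0.5667 = 16.83 mg/L, and at the critical point k_r D_c = k_1 L, so D_c = (0.218/0.509) × 16.83 = 7.208 mg/L.

t_c ≈ 2.61 d; D_c ≈ 7.21 mg/L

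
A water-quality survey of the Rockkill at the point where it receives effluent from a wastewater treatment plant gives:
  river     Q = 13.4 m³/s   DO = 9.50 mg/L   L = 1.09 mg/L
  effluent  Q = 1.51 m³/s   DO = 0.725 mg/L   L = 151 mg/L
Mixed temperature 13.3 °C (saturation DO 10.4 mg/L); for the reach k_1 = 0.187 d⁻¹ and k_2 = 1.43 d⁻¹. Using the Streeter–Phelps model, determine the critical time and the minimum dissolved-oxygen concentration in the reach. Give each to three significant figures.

t_c ≈ 0.581 d; minimum DO ≈ 8.49 mg/L

Mixed DO = (13.4×9.50 + 1.51×0.725)/(13.4+1.51) = 128.4/14.91 = 8.611 mg/L.
Mixed L₀ = (13.4×1.09 + 1.51×151)/(14.91) = 242.6/14.91 = 16.27 mg/L.
Initial deficit D₀ = C_s − DO₀ = 10.4 − 8.611 = 1.789 mg/L.
t_c = (1/1.243) ln[(1.43/0.187)(1 − 1.789×1.243/(0.187×16.27))] = 0.8045 × ln(2.060) = 0.5813 d.
D_c = (0.187/1.43) × 16.27 × e^(−0.187×0.5813) = 0.1308 × 16.27 × 0.8970 = 1.909 mg/L.
Minimum DO = 10.4 − 1.909 = 8.491 mg/L.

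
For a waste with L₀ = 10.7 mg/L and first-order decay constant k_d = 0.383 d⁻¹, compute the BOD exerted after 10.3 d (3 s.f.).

y ≈ 10.5 mg/L

y_t = L₀(1 − e^(−k_d t)) = 10.7 × (1 − e^(−0.383×10.3))
= 10.7 × (1 − 0.01935) = 10.7 × 0.9806 = 10.49 mg/L.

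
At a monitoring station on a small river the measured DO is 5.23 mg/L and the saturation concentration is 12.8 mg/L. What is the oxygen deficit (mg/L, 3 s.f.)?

D ≈ 7.57 mg/L

D = C_s − C = 12.8 − 5.23 = 7.57 mg/L.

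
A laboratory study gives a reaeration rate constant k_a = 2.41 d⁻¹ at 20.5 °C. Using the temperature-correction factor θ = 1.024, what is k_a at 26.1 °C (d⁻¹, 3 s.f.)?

k_a(T₂) = k_a(T₁) · θ^(T₂−T₁) = 2.41 × 1.024^(26.1−20.5)
= 2.41 × 1.024^5.60 = 2.41 × 1.142 = 2.752 d⁻¹.

k_a ≈ 2.75 d⁻¹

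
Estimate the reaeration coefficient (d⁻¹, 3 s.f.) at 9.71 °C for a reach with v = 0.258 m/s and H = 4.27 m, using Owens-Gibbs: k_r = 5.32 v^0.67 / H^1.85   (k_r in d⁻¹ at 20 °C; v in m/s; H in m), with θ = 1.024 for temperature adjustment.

k_r(20) = 5.32 × 0.258^0.67 / 4.27^1.85 = 5.32 × 0.4034 / 14.67 = 0.1464 d⁻¹.
k_r(9.71) = 0.1464 × 1.024^(9.71−20) = 0.1464 × 0.7835 = 0.1147 d⁻¹.

k_r ≈ 0.115 d⁻¹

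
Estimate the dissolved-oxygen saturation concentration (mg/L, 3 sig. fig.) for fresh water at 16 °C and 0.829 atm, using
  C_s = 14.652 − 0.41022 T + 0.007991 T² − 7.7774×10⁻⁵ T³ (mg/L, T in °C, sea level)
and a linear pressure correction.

At sea level: C_s = 14.652 − 0.41022×16 + 0.007991×16² − 7.7774×10⁻⁵×16³ = 9.816 mg/L.
Pressure correction: C_s' = 9.816 × 0.829 = 8.137 mg/L.

C_s ≈ 8.14 mg/L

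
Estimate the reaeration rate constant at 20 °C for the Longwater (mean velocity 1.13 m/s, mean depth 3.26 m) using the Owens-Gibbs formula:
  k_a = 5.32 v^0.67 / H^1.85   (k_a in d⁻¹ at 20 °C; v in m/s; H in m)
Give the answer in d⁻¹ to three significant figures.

k_a ≈ 0.649 d⁻¹

k_a = 5.32 × 1.13^0.67 / 3.26^1.85 = 5.32 × 1.085 / 8.901 = 0.6487 d⁻¹.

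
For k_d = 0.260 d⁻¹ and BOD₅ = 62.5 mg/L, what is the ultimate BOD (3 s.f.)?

BOD₅ = L₀(1 − e^(−5k_d)) ⇒ L₀ = BOD₅ / (1 − e^(−5×0.260))
= 62.5 / (1 − 0.2725) = 62.5 / 0.7275 = 85.91 mg/L.

L₀ ≈ 85.9 mg/L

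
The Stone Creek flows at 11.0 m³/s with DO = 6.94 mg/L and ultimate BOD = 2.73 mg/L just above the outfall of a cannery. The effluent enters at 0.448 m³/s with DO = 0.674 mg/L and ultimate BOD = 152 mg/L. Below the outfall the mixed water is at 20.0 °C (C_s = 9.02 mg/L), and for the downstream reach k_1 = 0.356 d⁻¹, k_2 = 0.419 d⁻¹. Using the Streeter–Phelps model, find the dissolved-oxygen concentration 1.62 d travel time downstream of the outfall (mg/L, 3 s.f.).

DO ≈ 5.20 mg/L

Mixed DO = (11.0×6.94 + 0.448×0.674)/(11.0+0.448) = 76.64/11.45 = 6.695 mg/L.
Mixed L₀ = (11.0×2.73 + 0.448×152)/(11.45) = 98.13/11.45 = 8.571 mg/L.
Initial deficit D₀ = C_s − DO₀ = 9.02 − 6.695 = 2.325 mg/L.
D(1.62) = [0.356×8.571/(0.419−0.356)](e^(−0.356×1.62) − e^(−0.419×1.62)) + 2.325 e^(−0.419×1.62)
= 48.44 × (0.5617 − 0.5072) + 2.325 × 0.5072 = 3.819 mg/L.
DO = 9.02 − 3.819 = 5.201 mg/L.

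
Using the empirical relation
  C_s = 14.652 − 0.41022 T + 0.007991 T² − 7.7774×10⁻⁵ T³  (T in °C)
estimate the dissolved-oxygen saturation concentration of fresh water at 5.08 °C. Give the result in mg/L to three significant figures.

C_s = 14.652 − 0.41022×5.08 + 0.007991×5.08² − 7.7774×10⁻⁵×5.08³ = 12.76 mg/L.

C_s ≈ 12.8 mg/L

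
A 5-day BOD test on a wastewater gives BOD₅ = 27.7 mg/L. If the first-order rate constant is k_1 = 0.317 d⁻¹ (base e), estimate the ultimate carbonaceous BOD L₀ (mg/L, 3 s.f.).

BOD₅ = L₀(1 − e^(−5k_1)) ⇒ L₀ = BOD₅ / (1 − e^(−5×0.317))
= 27.7 / (1 − 0.2049) = 27.7 / 0.7951 = 34.84 mg/L.

L₀ ≈ 34.8 mg/L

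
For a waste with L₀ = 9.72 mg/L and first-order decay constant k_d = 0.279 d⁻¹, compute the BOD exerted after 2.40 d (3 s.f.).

y_t = L₀(1 − e^(−k_d t)) = 9.72 × (1 − e^(−0.279×2.40))
= 9.72 × (1 − 0.5119) = 9.72 × 0.4881 = 4.744 mg/L.

y ≈ 4.74 mg/L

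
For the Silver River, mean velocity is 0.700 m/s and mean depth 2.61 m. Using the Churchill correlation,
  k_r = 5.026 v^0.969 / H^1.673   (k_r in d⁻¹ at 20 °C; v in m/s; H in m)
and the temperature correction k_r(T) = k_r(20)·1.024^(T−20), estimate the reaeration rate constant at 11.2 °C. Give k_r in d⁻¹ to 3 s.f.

k_r(20) = 5.026 × 0.700^0.969 / 2.61^1.673 = 5.026 × 0.7078 / 4.978 = 0.7146 d⁻¹.
k_r(11.2) = 0.7146 × 1.024^(11.2−20) = 0.7146 × 0.8116 = 0.5800 d⁻¹.

k_r ≈ 0.580 d⁻¹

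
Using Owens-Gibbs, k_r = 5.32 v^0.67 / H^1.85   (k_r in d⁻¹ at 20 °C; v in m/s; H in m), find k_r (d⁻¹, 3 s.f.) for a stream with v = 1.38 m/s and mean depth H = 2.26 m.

k_r = 5.32 × 1.38^0.67 / 2.26^1.85 = 5.32 × 1.241 / 4.520 = 1.461 d⁻¹.

k_r ≈ 1.46 d⁻¹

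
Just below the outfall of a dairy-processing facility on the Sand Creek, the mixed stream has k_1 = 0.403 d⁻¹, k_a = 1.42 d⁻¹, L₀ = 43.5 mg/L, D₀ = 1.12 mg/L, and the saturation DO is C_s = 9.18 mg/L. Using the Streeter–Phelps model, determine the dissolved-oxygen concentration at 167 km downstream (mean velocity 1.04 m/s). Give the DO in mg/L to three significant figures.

Travel time t = x/v = 167 km / (1.04 m/s) = 167000 m / 1.04 m/s = 160600 s = 1.859 d.
k_1 L₀/(k_a−k_1) = 0.403×43.5/(1.42−0.403) = 17.53/1.017 = 17.24 mg/L.
e^(−k_1 t) = e^(−0.403×1.859) = 0.4728; e^(−k_a t) = e^(−1.42×1.859) = 0.07142.
D = 17.24 × (0.4728 − 0.07142) + 1.12 × 0.07142 = 6.919 + 0.08000 = 6.999 mg/L.
DO = C_s − D = 9.18 − 6.999 = 2.181 mg/L.

DO ≈ 2.18 mg/L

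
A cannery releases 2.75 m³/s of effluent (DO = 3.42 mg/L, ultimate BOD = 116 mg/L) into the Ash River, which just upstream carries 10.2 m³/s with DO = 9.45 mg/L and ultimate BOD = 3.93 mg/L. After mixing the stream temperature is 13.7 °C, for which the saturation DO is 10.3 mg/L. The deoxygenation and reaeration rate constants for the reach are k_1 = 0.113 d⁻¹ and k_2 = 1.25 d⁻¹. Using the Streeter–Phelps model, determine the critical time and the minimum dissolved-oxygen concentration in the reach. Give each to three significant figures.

Mixed DO = (10.2×9.45 + 2.75×3.42)/(10.2+2.75) = 105.8/12.95 = 8.169 mg/L.
Mixed L₀ = (10.2×3.93 + 2.75×116)/(12.95) = 359.1/12.95 = 27.73 mg/L.
Initial deficit D₀ = C_s − DO₀ = 10.3 − 8.169 = 2.131 mg/L.
t_c = (1/1.137) ln[(1.25/0.113)(1 − 2.131×1.137/(0.113×27.73))] = 0.8795 × ln(2.510) = 0.8094 d.
D_c = (0.113/1.25) × 27.73 × e^(−0.113×0.8094) = 0.09040 × 27.73 × 0.9126 = 2.288 mg/L.
Minimum DO = 10.3 − 2.288 = 8.012 mg/L.

t_c ≈ 0.809 d; minimum DO ≈ 8.01 mg/L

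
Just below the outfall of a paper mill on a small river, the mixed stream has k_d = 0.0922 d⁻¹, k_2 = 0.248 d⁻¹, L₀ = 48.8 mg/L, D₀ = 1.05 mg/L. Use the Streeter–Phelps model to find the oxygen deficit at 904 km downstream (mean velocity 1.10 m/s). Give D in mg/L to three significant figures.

Travel time t = x/v = 904 km / (1.10 m/s) = 904000 m / 1.10 m/s = 821800 s = 9.512 d.
k_d L₀/(k_2−k_d) = 0.0922×48.8/(0.248−0.0922) = 4.499/0.1558 = 28.88 mg/L.
e^(−k_d t) = e^(−0.0922×9.512) = 0.4160; e^(−k_2 t) = e^(−0.248×9.512) = 0.09452.
D = 28.88 × (0.4160 − 0.09452) + 1.05 × 0.09452 = 9.285 + 0.09925 = 9.384 mg/L.

D ≈ 9.38 mg/L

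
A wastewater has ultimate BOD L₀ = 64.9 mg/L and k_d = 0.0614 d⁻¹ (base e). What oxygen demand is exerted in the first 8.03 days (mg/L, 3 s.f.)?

y_t = L₀(1 − e^(−k_d t)) = 64.9 × (1 − e^(−0.0614×8.03))
= 64.9 × (1 − 0.6108) = 64.9 × 0.3892 = 25.26 mg/L.

y ≈ 25.3 mg/L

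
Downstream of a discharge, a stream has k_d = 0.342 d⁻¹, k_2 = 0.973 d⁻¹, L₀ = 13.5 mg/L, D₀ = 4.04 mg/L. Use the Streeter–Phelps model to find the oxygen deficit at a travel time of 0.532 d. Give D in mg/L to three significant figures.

k_d L₀/(k_2−k_d) = 0.342×13.5/(0.973−0.342) = 4.617/0.6310 = 7.317 mg/L.
e^(−k_d t) = e^(−0.342×0.5320) = 0.8336; e^(−k_2 t) = e^(−0.973×0.5320) = 0.5959.
D = 7.317 × (0.8336 − 0.5959) + 4.04 × 0.5959 = 1.739 + 2.408 = 4.147 mg/L.

D ≈ 4.15 mg/L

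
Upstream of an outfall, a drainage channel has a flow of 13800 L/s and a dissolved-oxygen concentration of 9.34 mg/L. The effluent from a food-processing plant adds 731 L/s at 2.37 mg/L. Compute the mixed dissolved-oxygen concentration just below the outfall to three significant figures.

Flow-weighted mixing: C = (Q_r C_r + Q_w C_w)/(Q_r + Q_w)
= (13800×9.34 + 731×2.37)/(13800 + 731) = 130600/14530 = 8.989 mg/L.

8.99 mg/L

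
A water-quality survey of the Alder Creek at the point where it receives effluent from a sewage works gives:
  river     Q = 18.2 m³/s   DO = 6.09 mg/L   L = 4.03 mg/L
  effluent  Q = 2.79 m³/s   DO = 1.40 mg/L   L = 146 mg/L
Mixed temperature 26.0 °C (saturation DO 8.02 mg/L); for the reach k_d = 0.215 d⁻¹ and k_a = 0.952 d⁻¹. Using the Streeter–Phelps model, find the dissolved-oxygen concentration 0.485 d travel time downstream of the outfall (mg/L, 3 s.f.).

DO ≈ 4.60 mg/L

Mixed DO = (18.2×6.09 + 2.79×1.40)/(18.2+2.79) = 114.7/20.99 = 5.467 mg/L.
Mixed L₀ = (18.2×4.03 + 2.79×146)/(20.99) = 480.7/20.99 = 22.90 mg/L.
Initial deficit D₀ = C_s − DO₀ = 8.02 − 5.467 = 2.553 mg/L.
D(0.485) = [0.215×22.90/(0.952−0.215)](e^(−0.215×0.485) − e^(−0.952×0.485)) + 2.553 e^(−0.952×0.485)
= 6.681 × (0.9010 − 0.6302) + 2.553 × 0.6302 = 3.418 mg/L.
DO = 8.02 − 3.418 = 4.602 mg/L.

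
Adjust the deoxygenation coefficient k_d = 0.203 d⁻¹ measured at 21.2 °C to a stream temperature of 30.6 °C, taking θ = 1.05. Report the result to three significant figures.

k_d ≈ 0.321 d⁻¹

k_d(T₂) = k_d(T₁) · θ^(T₂−T₁) = 0.203 × 1.05^(30.6−21.2)
= 0.203 × 1.05^9.40 = 0.203 × 1.582 = 0.3211 d⁻¹.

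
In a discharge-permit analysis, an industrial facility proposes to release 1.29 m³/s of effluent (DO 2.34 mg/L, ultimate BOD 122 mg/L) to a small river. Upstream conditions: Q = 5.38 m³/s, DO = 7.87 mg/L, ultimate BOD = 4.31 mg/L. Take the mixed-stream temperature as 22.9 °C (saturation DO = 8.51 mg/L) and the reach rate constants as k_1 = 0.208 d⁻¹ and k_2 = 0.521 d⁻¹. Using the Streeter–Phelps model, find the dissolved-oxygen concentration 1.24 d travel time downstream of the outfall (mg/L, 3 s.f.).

DO ≈ 3.14 mg/L

Mixed DO = (5.38×7.87 + 1.29×2.34)/(5.38+1.29) = 45.36/6.670 = 6.800 mg/L.
Mixed L₀ = (5.38×4.31 + 1.29×122)/(6.670) = 180.6/6.670 = 27.07 mg/L.
Initial deficit D₀ = C_s − DO₀ = 8.51 − 6.800 = 1.710 mg/L.
D(1.24) = [0.208×27.07/(0.521−0.208)](e^(−0.208×1.24) − e^(−0.521×1.24)) + 1.710 e^(−0.521×1.24)
= 17.99 × (0.7727 − 0.5241) + 1.710 × 0.5241 = 5.367 mg/L.
DO = 8.51 − 5.367 = 3.143 mg/L.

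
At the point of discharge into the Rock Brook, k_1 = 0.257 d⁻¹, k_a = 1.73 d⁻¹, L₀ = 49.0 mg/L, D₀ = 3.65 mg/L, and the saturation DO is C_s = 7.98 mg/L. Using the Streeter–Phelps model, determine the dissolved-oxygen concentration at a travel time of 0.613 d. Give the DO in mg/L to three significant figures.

DO ≈ 2.37 mg/L

k_1 L₀/(k_a−k_1) = 0.257×49.0/(1.73−0.257) = 12.59/1.473 = 8.549 mg/L.
e^(−k_1 t) = e^(−0.257×0.6130) = 0.8542; e^(−k_a t) = e^(−1.73×0.6130) = 0.3463.
D = 8.549 × (0.8542 − 0.3463) + 3.65 × 0.3463 = 4.343 + 1.264 = 5.607 mg/L.
DO = C_s − D = 7.98 − 5.607 = 2.373 mg/L.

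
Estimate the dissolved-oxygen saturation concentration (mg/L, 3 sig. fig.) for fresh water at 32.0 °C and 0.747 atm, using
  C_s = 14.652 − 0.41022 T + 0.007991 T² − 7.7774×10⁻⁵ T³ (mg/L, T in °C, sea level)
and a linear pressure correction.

At sea level: C_s = 14.652 − 0.41022×32.0 + 0.007991×32.0² − 7.7774×10⁻⁵×32.0³ = 7.159 mg/L.
Pressure correction: C_s' = 7.159 × 0.747 = 5.348 mg/L.

C_s ≈ 5.35 mg/L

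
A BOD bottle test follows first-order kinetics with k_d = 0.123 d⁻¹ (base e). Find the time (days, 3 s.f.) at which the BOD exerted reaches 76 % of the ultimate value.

y/L₀ = 1 − e^(−k_d t) = 0.76 ⇒ e^(−k_d t) = 0.240
t = −ln(0.240) / 0.123 = 1.427 / 0.123 = 11.60 d.

t ≈ 11.6 d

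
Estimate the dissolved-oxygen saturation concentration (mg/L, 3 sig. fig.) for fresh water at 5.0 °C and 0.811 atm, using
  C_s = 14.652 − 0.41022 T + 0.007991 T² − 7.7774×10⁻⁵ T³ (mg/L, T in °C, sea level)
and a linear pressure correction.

C_s ≈ 10.4 mg/L

At sea level: C_s = 14.652 − 0.41022×5.0 + 0.007991×5.0² − 7.7774×10⁻⁵×5.0³ = 12.79 mg/L.
Pressure correction: C_s' = 12.79 × 0.811 = 10.37 mg/L.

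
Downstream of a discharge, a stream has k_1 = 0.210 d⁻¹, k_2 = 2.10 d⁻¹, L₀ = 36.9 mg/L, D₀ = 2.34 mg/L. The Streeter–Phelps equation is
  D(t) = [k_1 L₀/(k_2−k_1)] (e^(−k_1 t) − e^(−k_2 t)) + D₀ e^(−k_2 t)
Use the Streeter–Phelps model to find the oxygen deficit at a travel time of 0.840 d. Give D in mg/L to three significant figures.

k_1 L₀/(k_2−k_1) = 0.210×36.9/(2.10−0.210) = 7.749/1.890 = 4.100 mg/L.
e^(−k_1 t) = e^(−0.210×0.8400) = 0.8383; e^(−k_2 t) = e^(−2.10×0.8400) = 0.1714.
D = 4.100 × (0.8383 − 0.1714) + 2.34 × 0.1714 = 2.734 + 0.4010 = 3.135 mg/L.

D ≈ 3.14 mg/L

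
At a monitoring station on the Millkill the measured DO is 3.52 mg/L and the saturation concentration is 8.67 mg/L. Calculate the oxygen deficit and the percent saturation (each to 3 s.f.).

D ≈ 5.15 mg/L; 40.6 % saturation

D = C_s − C = 8.67 − 3.52 = 5.15 mg/L.
% saturation = 3.52/8.67 × 100 = 40.6 %.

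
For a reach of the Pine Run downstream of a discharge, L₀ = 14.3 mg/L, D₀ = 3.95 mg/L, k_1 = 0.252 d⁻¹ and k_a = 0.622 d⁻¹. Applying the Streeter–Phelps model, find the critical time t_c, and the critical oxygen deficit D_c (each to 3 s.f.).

At the critical point dD/dt = 0, so k_1 L₀ e^(−k_1 t) = k_a D. Substituting D(t) from the Streeter–Phelps equation and solving for t gives
t_c = ln[(k_a/k_1)(1 − D₀(k_a−k_1)/(k_1 L₀))] / (k_a−k_1).
Here k_a−k_1 = 0.3700 d⁻¹ and 1 − D₀(k_a−k_1)/(k_1 L₀) = 1 − 3.95×0.3700/(0.252×14.3) = 0.5944, so
t_c = ln(2.468 × 0.5944) / 0.3700 = 0.3834 / 0.3700 = 1.036 d.
D_c = (k_1/k_a) L₀ e^(−k_1 t_c) = (0.252/0.622) × 14.3 × e^(−0.252×1.036) = 0.4051 × 14.3 × 0.7702 = 4.462 mg/L.

t_c ≈ 1.04 d; D_c ≈ 4.46 mg/L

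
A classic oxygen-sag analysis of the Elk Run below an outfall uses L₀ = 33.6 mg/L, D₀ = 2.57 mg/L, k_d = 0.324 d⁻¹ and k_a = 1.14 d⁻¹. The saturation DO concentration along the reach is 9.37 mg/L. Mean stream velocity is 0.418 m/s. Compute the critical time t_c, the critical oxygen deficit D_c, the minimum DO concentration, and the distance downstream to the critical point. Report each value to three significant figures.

t_c ≈ 1.28 d; D_c ≈ 6.31 mg/L; min DO ≈ 3.06 mg/L; x_c ≈ 46.2 km

At the critical point dD/dt = 0, so k_d L₀ e^(−k_d t) = k_a D. Substituting D(t) from the Streeter–Phelps equation and solving for t gives
t_c = ln[(k_a/k_d)(1 − D₀(k_a−k_d)/(k_d L₀))] / (k_a−k_d).
Here k_a−k_d = 0.8160 d⁻¹ and 1 − D₀(k_a−k_d)/(k_d L₀) = 1 − 2.57×0.8160/(0.324×33.6) = 0.8074, so
t_c = ln(3.519 × 0.8074) / 0.8160 = 1.044 / 0.8160 = 1.279 d.
D_c = (k_d/k_a) L₀ e^(−k_d t_c) = (0.324/1.14) × 33.6 × e^(−0.324×1.279) = 0.2842 × 33.6 × 0.6606 = 6.309 mg/L.
Minimum DO = C_s − D_c = 9.37 − 6.309 = 3.061 mg/L.
x_c = v t_c = 0.418 m/s × 1.279 d × 86400 s/d = 46210 m ≈ 46.2 km.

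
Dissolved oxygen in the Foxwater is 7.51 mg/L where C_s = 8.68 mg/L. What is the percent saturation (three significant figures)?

86.5 % saturation

% saturation = C/C_s × 100 = 7.51/8.68 × 100 = 86.5 %.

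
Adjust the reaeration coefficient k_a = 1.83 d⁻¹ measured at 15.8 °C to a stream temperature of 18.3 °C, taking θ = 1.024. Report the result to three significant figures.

k_a(T₂) = k_a(T₁) · θ^(T₂−T₁) = 1.83 × 1.024^(18.3−15.8)
= 1.83 × 1.024^2.50 = 1.83 × 1.061 = 1.942 d⁻¹.

k_a ≈ 1.94 d⁻¹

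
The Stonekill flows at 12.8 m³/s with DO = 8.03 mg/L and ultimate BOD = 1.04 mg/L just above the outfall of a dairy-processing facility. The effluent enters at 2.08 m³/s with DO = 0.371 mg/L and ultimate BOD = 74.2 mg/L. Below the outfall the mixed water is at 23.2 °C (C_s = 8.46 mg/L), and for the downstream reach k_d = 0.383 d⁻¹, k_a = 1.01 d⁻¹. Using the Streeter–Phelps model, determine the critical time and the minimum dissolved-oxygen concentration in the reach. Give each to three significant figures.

Mixed DO = (12.8×8.03 + 2.08×0.371)/(12.8+2.08) = 103.6/14.88 = 6.959 mg/L.
Mixed L₀ = (12.8×1.04 + 2.08×74.2)/(14.88) = 167.6/14.88 = 11.27 mg/L.
Initial deficit D₀ = C_s − DO₀ = 8.46 − 6.959 = 1.501 mg/L.
t_c = (1/0.6270) ln[(1.01/0.383)(1 − 1.501×0.6270/(0.383×11.27))] = 1.595 × ln(2.062) = 1.154 d.
D_c = (0.383/1.01) × 11.27 × e^(−0.383×1.154) = 0.3792 × 11.27 × 0.6427 = 2.746 mg/L.
Minimum DO = 8.46 − 2.746 = 5.714 mg/L.

t_c ≈ 1.15 d; minimum DO ≈ 5.71 mg/L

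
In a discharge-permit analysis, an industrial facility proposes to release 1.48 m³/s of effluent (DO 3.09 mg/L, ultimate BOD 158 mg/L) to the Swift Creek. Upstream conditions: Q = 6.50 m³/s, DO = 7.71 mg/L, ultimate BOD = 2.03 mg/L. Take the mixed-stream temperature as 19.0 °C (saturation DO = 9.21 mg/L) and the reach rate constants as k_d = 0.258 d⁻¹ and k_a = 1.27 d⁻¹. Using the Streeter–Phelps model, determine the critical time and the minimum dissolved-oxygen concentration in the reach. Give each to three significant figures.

t_c ≈ 1.22 d; minimum DO ≈ 4.62 mg/L

Mixed DO = (6.50×7.71 + 1.48×3.09)/(6.50+1.48) = 54.69/7.980 = 6.853 mg/L.
Mixed L₀ = (6.50×2.03 + 1.48×158)/(7.980) = 247.0/7.980 = 30.96 mg/L.
Initial deficit D₀ = C_s − DO₀ = 9.21 − 6.853 = 2.357 mg/L.
t_c = (1/1.012) ln[(1.27/0.258)(1 − 2.357×1.012/(0.258×30.96))] = 0.9881 × ln(3.452) = 1.224 d.
D_c = (0.258/1.27) × 30.96 × e^(−0.258×1.224) = 0.2031 × 30.96 × 0.7291 = 4.585 mg/L.
Minimum DO = 9.21 − 4.585 = 4.625 mg/L.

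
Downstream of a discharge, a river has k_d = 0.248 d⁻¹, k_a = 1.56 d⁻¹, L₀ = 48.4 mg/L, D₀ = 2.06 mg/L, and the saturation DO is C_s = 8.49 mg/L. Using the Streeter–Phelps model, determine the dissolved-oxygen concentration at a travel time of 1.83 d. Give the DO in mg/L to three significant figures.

DO ≈ 3.09 mg/L

k_d L₀/(k_a−k_d) = 0.248×48.4/(1.56−0.248) = 12.00/1.312 = 9.149 mg/L.
e^(−k_d t) = e^(−0.248×1.830) = 0.6352; e^(−k_a t) = e^(−1.56×1.830) = 0.05757.
D = 9.149 × (0.6352 − 0.05757) + 2.06 × 0.05757 = 5.284 + 0.1186 = 5.403 mg/L.
DO = C_s − D = 8.49 − 5.403 = 3.087 mg/L.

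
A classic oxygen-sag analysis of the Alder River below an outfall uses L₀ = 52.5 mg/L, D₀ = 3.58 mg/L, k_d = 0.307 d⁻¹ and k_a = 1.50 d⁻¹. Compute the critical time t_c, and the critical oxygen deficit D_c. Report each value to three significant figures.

t_c ≈ 1.07 d; D_c ≈ 7.73 mg/L

t_c = [1/(k_a−k_d)] ln[(k_a/k_d)(1 − D₀(k_a−k_d)/(k_d L₀))]
= [1/(1.50−0.307)] ln[(1.50/0.307)(1 − 3.58×1.193/(0.307×52.5))]
= (1/1.193) ln[4.886 × 0.7350] = 0.8382 × ln(3.591) = 0.8382 × 1.279 = 1.072 d.
L(t_c) = L₀ e^(−k_d t_c) = 52.5 × 0.7196 = 37.78 mg/L, and at the critical point k_a D_c = k_d L, so D_c = (0.307/1.50) × 37.78 = 7.733 mg/L.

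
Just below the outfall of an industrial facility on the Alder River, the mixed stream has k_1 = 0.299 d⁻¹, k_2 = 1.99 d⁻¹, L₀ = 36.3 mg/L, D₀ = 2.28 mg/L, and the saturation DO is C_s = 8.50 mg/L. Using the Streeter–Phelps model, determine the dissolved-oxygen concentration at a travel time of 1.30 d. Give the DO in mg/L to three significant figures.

DO ≈ 4.46 mg/L

k_1 L₀/(k_2−k_1) = 0.299×36.3/(1.99−0.299) = 10.85/1.691 = 6.419 mg/L.
e^(−k_1 t) = e^(−0.299×1.300) = 0.6779; e^(−k_2 t) = e^(−1.99×1.300) = 0.07525.
D = 6.419 × (0.6779 − 0.07525) + 2.28 × 0.07525 = 3.868 + 0.1716 = 4.040 mg/L.
DO = C_s − D = 8.50 − 4.040 = 4.460 mg/L.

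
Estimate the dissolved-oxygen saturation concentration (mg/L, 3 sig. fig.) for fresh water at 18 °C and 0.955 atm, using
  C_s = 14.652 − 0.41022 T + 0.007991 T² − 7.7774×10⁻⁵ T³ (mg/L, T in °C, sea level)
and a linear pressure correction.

At sea level: C_s = 14.652 − 0.41022×18 + 0.007991×18² − 7.7774×10⁻⁵×18³ = 9.404 mg/L.
Pressure correction: C_s' = 9.404 × 0.955 = 8.980 mg/L.

C_s ≈ 8.98 mg/L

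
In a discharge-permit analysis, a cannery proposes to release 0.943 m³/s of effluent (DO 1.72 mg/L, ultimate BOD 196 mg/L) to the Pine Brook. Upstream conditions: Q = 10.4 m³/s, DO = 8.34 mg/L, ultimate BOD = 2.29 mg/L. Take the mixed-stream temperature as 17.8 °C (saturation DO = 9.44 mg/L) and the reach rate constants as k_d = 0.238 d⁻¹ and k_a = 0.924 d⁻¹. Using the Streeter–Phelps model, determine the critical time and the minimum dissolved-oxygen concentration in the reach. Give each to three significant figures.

Mixed DO = (10.4×8.34 + 0.943×1.72)/(10.4+0.943) = 88.36/11.34 = 7.790 mg/L.
Mixed L₀ = (10.4×2.29 + 0.943×196)/(11.34) = 208.6/11.34 = 18.39 mg/L.
Initial deficit D₀ = C_s − DO₀ = 9.44 − 7.790 = 1.650 mg/L.
t_c = (1/0.6860) ln[(0.924/0.238)(1 − 1.650×0.6860/(0.238×18.39))] = 1.458 × ln(2.878) = 1.541 d.
D_c = (0.238/0.924) × 18.39 × e^(−0.238×1.541) = 0.2576 × 18.39 × 0.6930 = 3.283 mg/L.
Minimum DO = 9.44 − 3.283 = 6.157 mg/L.

t_c ≈ 1.54 d; minimum DO ≈ 6.16 mg/L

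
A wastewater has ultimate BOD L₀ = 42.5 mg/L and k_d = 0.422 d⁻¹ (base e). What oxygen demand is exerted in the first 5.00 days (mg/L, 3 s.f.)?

y ≈ 37.3 mg/L

y_t = L₀(1 − e^(−k_d t)) = 42.5 × (1 − e^(−0.422×5.00))
= 42.5 × (1 − 0.1212) = 42.5 × 0.8788 = 37.35 mg/L.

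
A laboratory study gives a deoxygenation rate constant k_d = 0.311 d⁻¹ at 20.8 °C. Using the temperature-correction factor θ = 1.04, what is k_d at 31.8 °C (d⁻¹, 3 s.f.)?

k_d ≈ 0.479 d⁻¹

k_d(T₂) = k_d(T₁) · θ^(T₂−T₁) = 0.311 × 1.04^(31.8−20.8)
= 0.311 × 1.04^11.0 = 0.311 × 1.539 = 0.4788 d⁻¹.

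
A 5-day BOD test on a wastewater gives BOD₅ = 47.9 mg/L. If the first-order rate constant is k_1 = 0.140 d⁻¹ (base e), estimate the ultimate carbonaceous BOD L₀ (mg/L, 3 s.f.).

BOD₅ = L₀(1 − e^(−5k_1)) ⇒ L₀ = BOD₅ / (1 − e^(−5×0.140))
= 47.9 / (1 − 0.4966) = 47.9 / 0.5034 = 95.15 mg/L.

L₀ ≈ 95.2 mg/L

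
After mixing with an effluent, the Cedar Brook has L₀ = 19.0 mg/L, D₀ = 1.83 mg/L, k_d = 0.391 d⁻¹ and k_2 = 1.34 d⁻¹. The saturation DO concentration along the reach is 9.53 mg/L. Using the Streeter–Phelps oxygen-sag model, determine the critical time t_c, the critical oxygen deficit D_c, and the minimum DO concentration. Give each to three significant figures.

t_c ≈ 1.02 d; D_c ≈ 3.72 mg/L; min DO ≈ 5.81 mg/L

t_c = [1/(k_2−k_d)] ln[(k_2/k_d)(1 − D₀(k_2−k_d)/(k_d L₀))]
= [1/(1.34−0.391)] ln[(1.34/0.391)(1 − 1.83×0.9490/(0.391×19.0))]
= (1/0.9490) ln[3.427 × 0.7662] = 1.054 × ln(2.626) = 1.054 × 0.9654 = 1.017 d.
L(t_c) = L₀ e^(−k_d t_c) = 19.0 × 0.6718 = 12.76 mg/L, and at the critical point k_2 D_c = k_d L, so D_c = (0.391/1.34) × 12.76 = 3.725 mg/L.
Minimum DO = C_s − D_c = 9.53 − 3.725 = 5.805 mg/L.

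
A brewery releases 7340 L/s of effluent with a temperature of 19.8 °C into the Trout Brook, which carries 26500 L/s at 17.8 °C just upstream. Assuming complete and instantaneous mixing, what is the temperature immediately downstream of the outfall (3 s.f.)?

Flow-weighted mixing: C = (Q_r C_r + Q_w C_w)/(Q_r + Q_w)
= (26500×17.8 + 7340×19.8)/(26500 + 7340) = 617000/33840 = 18.23 °C.

18.2 °C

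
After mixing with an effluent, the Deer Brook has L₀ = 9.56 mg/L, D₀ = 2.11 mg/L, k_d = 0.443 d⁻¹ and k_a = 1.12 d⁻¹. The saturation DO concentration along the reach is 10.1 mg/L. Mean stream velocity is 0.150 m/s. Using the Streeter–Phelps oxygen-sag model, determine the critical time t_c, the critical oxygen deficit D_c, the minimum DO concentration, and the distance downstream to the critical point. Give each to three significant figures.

t_c ≈ 0.762 d; D_c ≈ 2.70 mg/L; min DO ≈ 7.40 mg/L; x_c ≈ 9.88 km

At the critical point dD/dt = 0, so k_d L₀ e^(−k_d t) = k_a D. Substituting D(t) from the Streeter–Phelps equation and solving for t gives
t_c = ln[(k_a/k_d)(1 − D₀(k_a−k_d)/(k_d L₀))] / (k_a−k_d).
Here k_a−k_d = 0.6770 d⁻¹ and 1 − D₀(k_a−k_d)/(k_d L₀) = 1 − 2.11×0.6770/(0.443×9.56) = 0.6627, so
t_c = ln(2.528 × 0.6627) / 0.6770 = 0.5161 / 0.6770 = 0.7623 d.
L(t_c) = L₀ e^(−k_d t_c) = 9.56 × 0.7134 = 6.820 mg/L, and at the critical point k_a D_c = k_d L, so D_c = (0.443/1.12) × 6.820 = 2.698 mg/L.
Minimum DO = C_s − D_c = 10.1 − 2.698 = 7.402 mg/L.
x_c = v t_c = 0.150 m/s × 0.7623 d × 86400 s/d = 9880 m ≈ 9.88 km.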